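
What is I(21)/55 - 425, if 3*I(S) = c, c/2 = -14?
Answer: -70153/165 ≈ -425.17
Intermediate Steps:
c = -28 (c = 2*(-14) = -28)
I(S) = -28/3 (I(S) = (⅓)*(-28) = -28/3)
I(21)/55 - 425 = -28/3/55 - 425 = -28/3*1/55 - 425 = -28/165 - 425 = -70153/165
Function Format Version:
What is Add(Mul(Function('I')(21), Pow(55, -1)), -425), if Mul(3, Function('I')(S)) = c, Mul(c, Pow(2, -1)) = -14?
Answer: Rational(-70153, 165) ≈ -425.17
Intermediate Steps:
c = -28 (c = Mul(2, -14) = -28)
Function('I')(S) = Rational(-28, 3) (Function('I')(S) = Mul(Rational(1, 3), -28) = Rational(-28, 3))
Add(Mul(Function('I')(21), Pow(55, -1)), -425) = Add(Mul(Rational(-28, 3), Pow(55, -1)), -425) = Add(Mul(Rational(-28, 3), Rational(1, 55)), -425) = Add(Rational(-28, 165), -425) = Rational(-70153, 165)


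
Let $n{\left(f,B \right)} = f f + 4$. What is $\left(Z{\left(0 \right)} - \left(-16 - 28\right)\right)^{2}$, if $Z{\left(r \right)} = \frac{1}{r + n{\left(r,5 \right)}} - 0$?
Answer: $\frac{31329}{16} \approx 1958.1$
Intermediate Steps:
$n{\left(f,B \right)} = 4 + f^{2}$ ($n{\left(f,B \right)} = f^{2} + 4 = 4 + f^{2}$)
$Z{\left(r \right)} = \frac{1}{4 + r + r^{2}}$ ($Z{\left(r \right)} = \frac{1}{r + \left(4 + r^{2}\right)} - 0 = \frac{1}{4 + r + r^{2}} + 0 = \frac{1}{4 + r + r^{2}}$)
$\left(Z{\left(0 \right)} - \left(-16 - 28\right)\right)^{2} = \left(\frac{1}{4 + 0 + 0^{2}} - \left(-16 - 28\right)\right)^{2} = \left(\frac{1}{4 + 0 + 0} - \left(-16 - 28\right)\right)^{2} = \left(\frac{1}{4} - -44\right)^{2} = \left(\frac{1}{4} + 44\right)^{2} = \left(\frac{177}{4}\right)^{2} = \frac{31329}{16}$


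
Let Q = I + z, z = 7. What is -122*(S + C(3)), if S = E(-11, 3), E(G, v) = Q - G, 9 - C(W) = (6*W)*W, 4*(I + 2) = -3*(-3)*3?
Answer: 5429/2 ≈ 2714.5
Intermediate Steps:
I = 19/4 (I = -2 + (-3*(-3)*3)/4 = -2 + (9*3)/4 = -2 + (1/4)*27 = -2 + 27/4 = 19/4 ≈ 4.7500)
C(W) = 9 - 6*W**2 (C(W) = 9 - 6*W*W = 9 - 6*W**2)
Q = 47/4 (Q = 19/4 + 7 = 47/4 ≈ 11.750)
E(G, v) = 47/4 - G
S = 91/4 (S = 47/4 - 1*(-11) = 47/4 + 11 = 91/4 ≈ 22.750)
-122*(S + C(3)) = -122*(91/4 + (9 - 6*3**2)) = -122*(91/4 + (9 - 6*9)) = -122*(91/4 + (9 - 54)) = -122*(91/4 - 45) = -122*(-89/4) = 5429/2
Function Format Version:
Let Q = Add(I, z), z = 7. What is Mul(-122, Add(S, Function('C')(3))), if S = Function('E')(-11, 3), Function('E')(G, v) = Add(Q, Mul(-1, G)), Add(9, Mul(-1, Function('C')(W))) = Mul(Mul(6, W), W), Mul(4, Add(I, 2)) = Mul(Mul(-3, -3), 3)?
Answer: Rational(5429, 2) ≈ 2714.5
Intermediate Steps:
I = Rational(19, 4) (I = Add(-2, Mul(Rational(1, 4), Mul(Mul(-3, -3), 3))) = Add(-2, Mul(Rational(1, 4), Mul(9, 3))) = Add(-2, Mul(Rational(1, 4), 27)) = Add(-2, Rational(27, 4)) = Rational(19, 4) ≈ 4.7500)
Function('C')(W) = Add(9, Mul(-6, Pow(W, 2))) (Function('C')(W) = Add(9, Mul(-1, Mul(Mul(6, W), W))) = Add(9, Mul(-1, Mul(6, Pow(W, 2)))) = Add(9, Mul(-6, Pow(W, 2))))
Q = Rational(47, 4) (Q = Add(Rational(19, 4), 7) = Rational(47, 4) ≈ 11.750)
Function('E')(G, v) = Add(Rational(47, 4), Mul(-1, G))
S = Rational(91, 4) (S = Add(Rational(47, 4), Mul(-1, -11)) = Add(Rational(47, 4), 11) = Rational(91, 4) ≈ 22.750)
Mul(-122, Add(S, Function('C')(3))) = Mul(-122, Add(Rational(91, 4), Add(9, Mul(-6, Pow(3, 2))))) = Mul(-122, Add(Rational(91, 4), Add(9, Mul(-6, 9)))) = Mul(-122, Add(Rational(91, 4), Add(9, -54))) = Mul(-122, Add(Rational(91, 4), -45)) = Mul(-122, Rational(-89, 4)) = Rational(5429, 2)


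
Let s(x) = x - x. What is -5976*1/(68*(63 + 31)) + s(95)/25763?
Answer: -747/799 ≈ -0.93492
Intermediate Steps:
s(x) = 0
-5976*1/(68*(63 + 31)) + s(95)/25763 = -5976*1/(68*(63 + 31)) + 0/25763 = -5976/(94*68) + 0*(1/25763) = -5976/6392 + 0 = -5976*1/6392 + 0 = -747/799 + 0 = -747/799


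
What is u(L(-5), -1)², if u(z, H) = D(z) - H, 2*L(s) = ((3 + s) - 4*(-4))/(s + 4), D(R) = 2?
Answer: 9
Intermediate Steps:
L(s) = (19 + s)/(2*(4 + s)) (L(s) = (((3 + s) - 4*(-4))/(s + 4))/2 = (((3 + s) + 16)/(4 + s))/2 = ((19 + s)/(4 + s))/2 = (19 + s)/(2*(4 + s)))
u(z, H) = 2 - H
u(L(-5), -1)² = (2 - 1*(-1))² = (2 + 1)² = 3² = 9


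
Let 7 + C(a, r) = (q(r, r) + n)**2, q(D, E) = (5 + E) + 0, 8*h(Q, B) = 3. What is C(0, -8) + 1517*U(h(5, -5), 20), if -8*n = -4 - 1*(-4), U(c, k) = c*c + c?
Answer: 50189/64 ≈ 784.20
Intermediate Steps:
h(Q, B) = 3/8 (h(Q, B) = (1/8)*3 = 3/8)
q(D, E) = 5 + E
U(c, k) = c + c**2 (U(c, k) = c**2 + c = c + c**2)
n = 0 (n = -(-4 - 1*(-4))/8 = -(-4 + 4)/8 = -1/8*0 = 0)
C(a, r) = -7 + (5 + r)**2 (C(a, r) = -7 + ((5 + r) + 0)**2 = -7 + (5 + r)**2)
C(0, -8) + 1517*U(h(5, -5), 20) = (-7 + (5 - 8)**2) + 1517*(3*(1 + 3/8)/8) = (-7 + (-3)**2) + 1517*((3/8)*(11/8)) = (-7 + 9) + 1517*(33/64) = 2 + 50061/64 = 50189/64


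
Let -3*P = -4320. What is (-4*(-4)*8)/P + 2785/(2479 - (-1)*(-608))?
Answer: 132809/84195 ≈ 1.5774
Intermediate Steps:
P = 1440 (P = -1/3*(-4320) = 1440)
(-4*(-4)*8)/P + 2785/(2479 - (-1)*(-608)) = (-4*(-4)*8)/1440 + 2785/(2479 - (-1)*(-608)) = (16*8)*(1/1440) + 2785/(2479 - 1*608) = 128*(1/1440) + 2785/(2479 - 608) = 4/45 + 2785/1871 = 132809/84195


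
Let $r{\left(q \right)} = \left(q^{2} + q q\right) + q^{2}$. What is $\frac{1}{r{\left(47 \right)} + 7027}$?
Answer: $\frac{1}{13654} \approx 7.3239 \cdot 10^{-5}$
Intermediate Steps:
$r{\left(q \right)} = 3 q^{2}$ ($r{\left(q \right)} = \left(q^{2} + q^{2}\right) + q^{2} = 2 q^{2} + q^{2} = 3 q^{2}$)
$\frac{1}{r{\left(47 \right)} + 7027} = \frac{1}{3 \cdot 47^{2} + 7027} = \frac{1}{3 \cdot 2209 + 7027} = \frac{1}{6627 + 7027} = \frac{1}{13654}$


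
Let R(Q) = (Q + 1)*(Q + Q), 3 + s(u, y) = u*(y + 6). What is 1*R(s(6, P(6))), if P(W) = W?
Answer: 9660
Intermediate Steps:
s(u, y) = -3 + u*(6 + y) (s(u, y) = -3 + u*(y + 6) = -3 + u*(6 + y))
R(Q) = 2*Q*(1 + Q) (R(Q) = (1 + Q)*(2*Q) = 2*Q*(1 + Q))
1*R(s(6, P(6))) = 1*(2*(-3 + 6*6 + 6*6)*(1 + (-3 + 6*6 + 6*6))) = 1*(2*(-3 + 36 + 36)*(1 + (-3 + 36 + 36))) = 1*(2*69*(1 + 69)) = 1*(2*69*70) = 1*9660 = 9660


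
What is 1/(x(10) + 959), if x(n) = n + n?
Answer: 1/979 ≈ 0.0010215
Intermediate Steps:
x(n) = 2*n
1/(x(10) + 959) = 1/(2*10 + 959) = 1/(20 + 959) = 1/979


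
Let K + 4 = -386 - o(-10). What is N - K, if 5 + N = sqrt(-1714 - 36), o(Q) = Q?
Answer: 375 + 5*I*sqrt(70) ≈ 375.0 + 41.833*I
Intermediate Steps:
N = -5 + 5*I*sqrt(70) (N = -5 + sqrt(-1714 - 36) = -5 + sqrt(-1750) = -5 + 5*I*sqrt(70) ≈ -5.0 + 41.833*I)
K = -380 (K = -4 + (-386 - 1*(-10)) = -4 + (-386 + 10) = -4 - 376 = -380)
N - K = (-5 + 5*I*sqrt(70)) - 1*(-380) = (-5 + 5*I*sqrt(70)) + 380 = 375 + 5*I*sqrt(70)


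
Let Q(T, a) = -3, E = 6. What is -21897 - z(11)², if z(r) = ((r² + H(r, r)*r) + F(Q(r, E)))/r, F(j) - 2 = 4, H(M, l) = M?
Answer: -2711041/121 ≈ -22405.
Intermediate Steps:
F(j) = 6 (F(j) = 2 + 4 = 6)
z(r) = (6 + 2*r²)/r (z(r) = ((r² + r*r) + 6)/r = ((r² + r²) + 6)/r = (2*r² + 6)/r = (6 + 2*r²)/r)
-21897 - z(11)² = -21897 - (2*11 + 6/11)² = -21897 - (22 + 6*(1/11))² = -21897 - (22 + 6/11)² = -21897 - (248/11)² = -21897 - 1*61504/121 = -21897 - 61504/121 = -2711041/121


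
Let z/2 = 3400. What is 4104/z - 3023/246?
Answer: -610838/52275 ≈ -11.685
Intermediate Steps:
z = 6800 (z = 2*3400 = 6800)
4104/z - 3023/246 = 4104/6800 - 3023/246 = 4104*(1/6800) - 3023*1/246 = 513/850 - 3023/246 = -610838/52275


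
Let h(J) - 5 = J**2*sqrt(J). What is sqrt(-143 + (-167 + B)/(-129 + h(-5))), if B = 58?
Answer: sqrt((17623 - 3575*I*sqrt(5))/(-124 + 25*I*sqrt(5))) ≈ 0.0138 + 11.928*I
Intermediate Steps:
h(J) = 5 + J**(5/2) (h(J) = 5 + J**2*sqrt(J) = 5 + J**(5/2))
sqrt(-143 + (-167 + B)/(-129 + h(-5))) = sqrt(-143 + (-167 + 58)/(-129 + (5 + (-5)**(5/2)))) = sqrt(-143 - 109/(-129 + (5 + 25*I*sqrt(5)))) = sqrt(-143 - 109/(-124 + 25*I*sqrt(5)))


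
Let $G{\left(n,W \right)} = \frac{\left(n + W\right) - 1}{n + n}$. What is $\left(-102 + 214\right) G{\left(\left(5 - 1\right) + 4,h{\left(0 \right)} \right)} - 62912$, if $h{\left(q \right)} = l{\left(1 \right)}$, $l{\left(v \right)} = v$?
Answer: $-62856$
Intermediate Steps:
$h{\left(q \right)} = 1$
$G{\left(n,W \right)} = \frac{-1 + W + n}{2 n}$ ($G{\left(n,W \right)} = \frac{\left(W + n\right) - 1}{2 n} = \left(-1 + W + n\right) \frac{1}{2 n} = \frac{-1 + W + n}{2 n}$)
$\left(-102 + 214\right) G{\left(\left(5 - 1\right) + 4,h{\left(0 \right)} \right)} - 62912 = \left(-102 + 214\right) \frac{-1 + 1 + \left(\left(5 - 1\right) + 4\right)}{2 \left(\left(5 - 1\right) + 4\right)} - 62912 = 112 \frac{-1 + 1 + \left(4 + 4\right)}{2 \left(4 + 4\right)} - 62912 = 112 \frac{-1 + 1 + 8}{2 \cdot 8} - 62912 = 112 \cdot \frac{1}{2} \cdot \frac{1}{8} \cdot 8 - 62912 = 112 \cdot \frac{1}{2} - 62912 = 56 - 62912 = -62856$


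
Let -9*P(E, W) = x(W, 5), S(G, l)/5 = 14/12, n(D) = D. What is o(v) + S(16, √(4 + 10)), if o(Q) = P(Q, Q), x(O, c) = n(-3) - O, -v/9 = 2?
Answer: 25/6 ≈ 4.1667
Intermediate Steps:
S(G, l) = 35/6 (S(G, l) = 5*(14/12) = 5*(14*(1/12)) = 5*(7/6) = 35/6)
v = -18 (v = -9*2 = -18)
x(O, c) = -3 - O
P(E, W) = ⅓ + W/9 (P(E, W) = -(-3 - W)/9 = ⅓ + W/9)
o(Q) = ⅓ + Q/9
o(v) + S(16, √(4 + 10)) = (⅓ + (⅑)*(-18)) + 35/6 = (⅓ - 2) + 35/6 = -5/3 + 35/6 = 25/6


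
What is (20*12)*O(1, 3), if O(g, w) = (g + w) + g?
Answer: 1200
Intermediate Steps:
O(g, w) = w + 2*g
(20*12)*O(1, 3) = (20*12)*(3 + 2*1) = 240*(3 + 2) = 240*5 = 1200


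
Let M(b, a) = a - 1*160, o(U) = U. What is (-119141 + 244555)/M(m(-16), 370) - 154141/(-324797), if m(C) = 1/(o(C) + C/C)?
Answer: 20383230284/34103685 ≈ 597.68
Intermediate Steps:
m(C) = 1/(1 + C) (m(C) = 1/(C + C/C) = 1/(C + 1) = 1/(1 + C))
M(b, a) = -160 + a (M(b, a) = a - 160 = -160 + a)
(-119141 + 244555)/M(m(-16), 370) - 154141/(-324797) = (-119141 + 244555)/(-160 + 370) - 154141/(-324797) = 125414/210 - 154141*(-1/324797) = 125414*(1/210) + 154141/324797 = 62707/105 + 154141/324797 = 20383230284/34103685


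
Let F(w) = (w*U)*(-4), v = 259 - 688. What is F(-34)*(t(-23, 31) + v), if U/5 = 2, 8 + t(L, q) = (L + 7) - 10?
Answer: -629680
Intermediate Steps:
t(L, q) = -11 + L (t(L, q) = -8 + ((L + 7) - 10) = -8 + ((7 + L) - 10) = -8 + (-3 + L) = -11 + L)
U = 10 (U = 5*2 = 10)
v = -429
F(w) = -40*w (F(w) = (w*10)*(-4) = (10*w)*(-4) = -40*w)
F(-34)*(t(-23, 31) + v) = (-40*(-34))*((-11 - 23) - 429) = 1360*(-34 - 429) = 1360*(-463) = -629680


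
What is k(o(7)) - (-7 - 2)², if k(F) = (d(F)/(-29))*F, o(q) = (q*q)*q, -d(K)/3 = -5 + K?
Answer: 345453/29 ≈ 11912.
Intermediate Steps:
d(K) = 15 - 3*K (d(K) = -3*(-5 + K) = 15 - 3*K)
o(q) = q³ (o(q) = q²*q = q³)
k(F) = F*(-15/29 + 3*F/29) (k(F) = ((15 - 3*F)/(-29))*F = ((15 - 3*F)*(-1/29))*F = (-15/29 + 3*F/29)*F = F*(-15/29 + 3*F/29))
k(o(7)) - (-7 - 2)² = (3/29)*7³*(-5 + 7³) - (-7 - 2)² = (3/29)*343*(-5 + 343) - 1*(-9)² = (3/29)*343*338 - 1*81 = 347802/29 - 81 = 345453/29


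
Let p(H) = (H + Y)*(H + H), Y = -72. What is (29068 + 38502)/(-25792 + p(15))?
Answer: -33785/13751 ≈ -2.4569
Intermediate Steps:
p(H) = 2*H*(-72 + H) (p(H) = (H - 72)*(H + H) = (-72 + H)*(2*H) = 2*H*(-72 + H))
(29068 + 38502)/(-25792 + p(15)) = (29068 + 38502)/(-25792 + 2*15*(-72 + 15)) = 67570/(-25792 + 2*15*(-57)) = 67570/(-25792 - 1710) = 67570/(-27502) = 67570*(-1/27502) = -33785/13751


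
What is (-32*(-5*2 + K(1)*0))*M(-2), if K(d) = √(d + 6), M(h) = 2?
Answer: 640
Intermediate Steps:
K(d) = √(6 + d)
(-32*(-5*2 + K(1)*0))*M(-2) = -32*(-5*2 + √(6 + 1)*0)*2 = -32*(-10 + √7*0)*2 = -32*(-10 + 0)*2 = -32*(-10)*2 = 320*2 = 640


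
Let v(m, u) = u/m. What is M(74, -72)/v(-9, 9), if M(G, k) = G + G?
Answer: -148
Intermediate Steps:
M(G, k) = 2*G
M(74, -72)/v(-9, 9) = (2*74)/((9/(-9))) = 148/((9*(-⅑))) = 148/(-1) = 148*(-1) = -148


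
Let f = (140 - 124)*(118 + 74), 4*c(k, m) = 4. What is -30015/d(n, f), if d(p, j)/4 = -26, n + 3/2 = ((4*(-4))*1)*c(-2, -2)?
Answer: 30015/104 ≈ 288.61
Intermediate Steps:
c(k, m) = 1 (c(k, m) = (¼)*4 = 1)
f = 3072 (f = 16*192 = 3072)
n = -35/2 (n = -3/2 + ((4*(-4))*1)*1 = -3/2 - 16*1*1 = -3/2 - 16*1 = -3/2 - 16 = -35/2 ≈ -17.500)
d(p, j) = -104 (d(p, j) = 4*(-26) = -104)
-30015/d(n, f) = -30015/(-104) = -30015*(-1/104) = 30015/104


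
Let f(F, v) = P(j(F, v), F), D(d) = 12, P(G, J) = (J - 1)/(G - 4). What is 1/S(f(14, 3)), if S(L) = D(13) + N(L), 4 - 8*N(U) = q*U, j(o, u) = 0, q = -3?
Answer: 32/361 ≈ 0.088643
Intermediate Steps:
P(G, J) = (-1 + J)/(-4 + G)
N(U) = 1/2 + 3*U/8 (N(U) = 1/2 - (-3)*U/8 = 1/2 + 3*U/8)
f(F, v) = 1/4 - F/4 (f(F, v) = (-1 + F)/(-4 + 0) = (-1 + F)/(-4) = -(-1 + F)/4 = 1/4 - F/4)
S(L) = 25/2 + 3*L/8 (S(L) = 12 + (1/2 + 3*L/8) = 25/2 + 3*L/8)
1/S(f(14, 3)) = 1/(25/2 + 3*(1/4 - 1/4*14)/8) = 1/(25/2 + 3*(1/4 - 7/2)/8) = 1/(25/2 + (3/8)*(-13/4)) = 1/(25/2 - 39/32) = 1/(361/32) = 32/361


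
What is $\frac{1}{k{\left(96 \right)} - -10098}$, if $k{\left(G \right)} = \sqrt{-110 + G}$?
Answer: $\frac{5049}{50984809} - \frac{i \sqrt{14}}{101969618} \approx 9.903 \cdot 10^{-5} - 3.6694 \cdot 10^{-8} i$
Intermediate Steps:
$\frac{1}{k{\left(96 \right)} - -10098} = \frac{1}{\sqrt{-110 + 96} - -10098} = \frac{1}{\sqrt{-14} + 10098} = \frac{1}{i \sqrt{14} + 10098} = \frac{1}{10098 + i \sqrt{14}}$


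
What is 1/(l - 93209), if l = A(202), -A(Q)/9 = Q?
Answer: -1/95027 ≈ -1.0523e-5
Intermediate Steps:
A(Q) = -9*Q
l = -1818 (l = -9*202 = -1818)
1/(l - 93209) = 1/(-1818 - 93209) = 1/(-95027) = -1/95027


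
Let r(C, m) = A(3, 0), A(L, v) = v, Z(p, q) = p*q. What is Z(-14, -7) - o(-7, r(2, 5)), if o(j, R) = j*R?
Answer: 98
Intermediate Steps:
r(C, m) = 0
o(j, R) = R*j
Z(-14, -7) - o(-7, r(2, 5)) = -14*(-7) - 0*(-7) = 98 - 1*0 = 98 + 0 = 98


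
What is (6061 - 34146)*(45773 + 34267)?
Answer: -2247923400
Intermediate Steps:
(6061 - 34146)*(45773 + 34267) = -28085*80040 = -2247923400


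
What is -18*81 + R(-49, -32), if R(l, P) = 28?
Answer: -1430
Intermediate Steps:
-18*81 + R(-49, -32) = -18*81 + 28 = -1458 + 28 = -1430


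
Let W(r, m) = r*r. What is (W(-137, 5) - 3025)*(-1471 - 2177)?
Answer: -57434112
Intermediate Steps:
W(r, m) = r²
(W(-137, 5) - 3025)*(-1471 - 2177) = ((-137)² - 3025)*(-1471 - 2177) = (18769 - 3025)*(-3648) = 15744*(-3648) = -57434112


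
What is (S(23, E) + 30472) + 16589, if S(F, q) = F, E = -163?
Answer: 47084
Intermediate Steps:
(S(23, E) + 30472) + 16589 = (23 + 30472) + 16589 = 30495 + 16589 = 47084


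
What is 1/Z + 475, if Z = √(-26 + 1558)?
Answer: 475 + √383/766 ≈ 475.03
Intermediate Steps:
Z = 2*√383 (Z = √1532 = 2*√383 ≈ 39.141)
1/Z + 475 = 1/(2*√383) + 475 = √383/766 + 475 = 475 + √383/766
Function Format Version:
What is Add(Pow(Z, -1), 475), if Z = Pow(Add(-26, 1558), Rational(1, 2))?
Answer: Add(475, Mul(Rational(1, 766), Pow(383, Rational(1, 2)))) ≈ 475.03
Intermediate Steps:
Z = Mul(2, Pow(383, Rational(1, 2))) (Z = Pow(1532, Rational(1, 2)) = Mul(2, Pow(383, Rational(1, 2))) ≈ 39.141)
Add(Pow(Z, -1), 475) = Add(Pow(Mul(2, Pow(383, Rational(1, 2))), -1), 475) = Add(Mul(Rational(1, 766), Pow(383, Rational(1, 2))), 475) = Add(475, Mul(Rational(1, 766), Pow(383, Rational(1, 2))))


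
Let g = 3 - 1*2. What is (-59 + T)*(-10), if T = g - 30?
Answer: 880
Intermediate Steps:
g = 1 (g = 3 - 2 = 1)
T = -29 (T = 1 - 30 = -29)
(-59 + T)*(-10) = (-59 - 29)*(-10) = -88*(-10) = 880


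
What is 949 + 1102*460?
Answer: 507869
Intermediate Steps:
949 + 1102*460 = 949 + 506920 = 507869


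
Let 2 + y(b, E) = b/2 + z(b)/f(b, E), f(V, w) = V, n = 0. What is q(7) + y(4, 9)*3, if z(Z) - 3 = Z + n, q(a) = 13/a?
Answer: 199/28 ≈ 7.1071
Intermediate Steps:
z(Z) = 3 + Z (z(Z) = 3 + (Z + 0) = 3 + Z)
y(b, E) = -2 + b/2 + (3 + b)/b (y(b, E) = -2 + (b/2 + (3 + b)/b) = -2 + b/2 + (3 + b)/b)
q(7) + y(4, 9)*3 = 13/7 + (-1 + (½)*4 + 3/4)*3 = 13*(⅐) + (-1 + 2 + 3*(¼))*3 = 13/7 + (-1 + 2 + ¾)*3 = 13/7 + (7/4)*3 = 13/7 + 21/4 = 199/28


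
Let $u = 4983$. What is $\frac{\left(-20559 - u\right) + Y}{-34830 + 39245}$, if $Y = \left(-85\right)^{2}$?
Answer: $- \frac{18317}{4415} \approx -4.1488$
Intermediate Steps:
$Y = 7225$
$\frac{\left(-20559 - u\right) + Y}{-34830 + 39245} = \frac{\left(-20559 - 4983\right) + 7225}{-34830 + 39245} = \frac{\left(-20559 - 4983\right) + 7225}{4415} = \left(-25542 + 7225\right) \frac{1}{4415} = \left(-18317\right) \frac{1}{4415} = - \frac{18317}{4415}$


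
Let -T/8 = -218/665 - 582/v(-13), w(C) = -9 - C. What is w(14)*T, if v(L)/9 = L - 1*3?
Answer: 1363279/1995 ≈ 683.35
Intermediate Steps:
v(L) = -27 + 9*L (v(L) = 9*(L - 1*3) = 9*(L - 3) = 9*(-3 + L) = -27 + 9*L)
T = -59273/1995 (T = -8*(-218/665 - 582/(-27 + 9*(-13))) = -8*(-218*1/665 - 582/(-27 - 117)) = -8*(-218/665 - 582/(-144)) = -8*(-218/665 - 582*(-1/144)) = -8*(-218/665 + 97/24) = -8*59273/15960 = -59273/1995 ≈ -29.711)
w(14)*T = (-9 - 1*14)*(-59273/1995) = (-9 - 14)*(-59273/1995) = -23*(-59273/1995) = 1363279/1995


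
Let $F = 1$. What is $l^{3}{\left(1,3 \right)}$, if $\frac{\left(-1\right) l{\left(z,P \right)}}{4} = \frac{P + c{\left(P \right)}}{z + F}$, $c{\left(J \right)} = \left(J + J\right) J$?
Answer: $-74088$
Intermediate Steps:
$c{\left(J \right)} = 2 J^{2}$ ($c{\left(J \right)} = 2 J J = 2 J^{2}$)
$l{\left(z,P \right)} = - \frac{4 \left(P + 2 P^{2}\right)}{1 + z}$ ($l{\left(z,P \right)} = - 4 \frac{P + 2 P^{2}}{z + 1} = - 4 \frac{P + 2 P^{2}}{1 + z} = - \frac{4 \left(P + 2 P^{2}\right)}{1 + z}$)
$l^{3}{\left(1,3 \right)} = \left(4 \cdot 3 \frac{1}{1 + 1} \left(-1 - 6\right)\right)^{3} = \left(4 \cdot 3 \cdot \frac{1}{2} \left(-1 - 6\right)\right)^{3} = \left(4 \cdot 3 \cdot \frac{1}{2} \left(-7\right)\right)^{3} = \left(-42\right)^{3} = -74088$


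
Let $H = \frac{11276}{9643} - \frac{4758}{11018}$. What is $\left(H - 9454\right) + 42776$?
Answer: $\frac{1770213348201}{53123287} \approx 33323.0$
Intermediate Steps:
$H = \frac{39178787}{53123287}$ ($H = 11276 \cdot \frac{1}{9643} - \frac{2379}{5509} = \frac{11276}{9643} - \frac{2379}{5509} = \frac{39178787}{53123287} \approx 0.73751$)
$\left(H - 9454\right) + 42776 = \left(\frac{39178787}{53123287} - 9454\right) + 42776 = - \frac{502188376511}{53123287} + 42776 = \frac{1770213348201}{53123287}$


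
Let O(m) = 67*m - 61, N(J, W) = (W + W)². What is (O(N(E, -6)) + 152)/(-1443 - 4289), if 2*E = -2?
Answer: -9739/5732 ≈ -1.6991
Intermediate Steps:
E = -1 (E = (½)*(-2) = -1)
N(J, W) = 4*W² (N(J, W) = (2*W)² = 4*W²)
O(m) = -61 + 67*m
(O(N(E, -6)) + 152)/(-1443 - 4289) = ((-61 + 67*(4*(-6)²)) + 152)/(-1443 - 4289) = ((-61 + 67*(4*36)) + 152)/(-5732) = ((-61 + 67*144) + 152)*(-1/5732) = ((-61 + 9648) + 152)*(-1/5732) = (9587 + 152)*(-1/5732) = 9739*(-1/5732) = -9739/5732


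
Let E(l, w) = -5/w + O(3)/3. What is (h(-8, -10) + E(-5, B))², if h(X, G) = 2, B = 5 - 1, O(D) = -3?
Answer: 1/16 ≈ 0.062500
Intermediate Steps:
B = 4
E(l, w) = -1 - 5/w (E(l, w) = -5/w - 3/3 = -5/w - 3*⅓ = -5/w - 1 = -1 - 5/w)
(h(-8, -10) + E(-5, B))² = (2 + (-5 - 1*4)/4)² = (2 + (-5 - 4)/4)² = (2 + (¼)*(-9))² = (2 - 9/4)² = (-¼)² = 1/16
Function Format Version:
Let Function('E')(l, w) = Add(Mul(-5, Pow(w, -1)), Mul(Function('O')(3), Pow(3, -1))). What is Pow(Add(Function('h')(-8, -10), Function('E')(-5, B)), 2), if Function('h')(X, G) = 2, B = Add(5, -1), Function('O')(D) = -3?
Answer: Rational(1, 16) ≈ 0.062500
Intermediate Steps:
B = 4
Function('E')(l, w) = Add(-1, Mul(-5, Pow(w, -1))) (Function('E')(l, w) = Add(Mul(-5, Pow(w, -1)), Mul(-3, Pow(3, -1))) = Add(Mul(-5, Pow(w, -1)), Mul(-3, Rational(1, 3))) = Add(Mul(-5, Pow(w, -1)), -1) = Add(-1, Mul(-5, Pow(w, -1))))
Pow(Add(Function('h')(-8, -10), Function('E')(-5, B)), 2) = Pow(Add(2, Mul(Pow(4, -1), Add(-5, Mul(-1, 4)))), 2) = Pow(Add(2, Mul(Rational(1, 4), Add(-5, -4))), 2) = Pow(Add(2, Mul(Rational(1, 4), -9)), 2) = Pow(Add(2, Rational(-9, 4)), 2) = Pow(Rational(-1, 4), 2) = Rational(1, 16)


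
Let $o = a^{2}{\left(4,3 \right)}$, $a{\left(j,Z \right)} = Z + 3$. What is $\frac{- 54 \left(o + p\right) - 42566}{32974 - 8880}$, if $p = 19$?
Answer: $- \frac{22768}{12047} \approx -1.8899$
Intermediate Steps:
$a{\left(j,Z \right)} = 3 + Z$
$o = 36$ ($o = \left(3 + 3\right)^{2} = 6^{2} = 36$)
$\frac{- 54 \left(o + p\right) - 42566}{32974 - 8880} = \frac{- 54 \left(36 + 19\right) - 42566}{32974 - 8880} = \frac{\left(-54\right) 55 - 42566}{24094} = \left(-2970 - 42566\right) \frac{1}{24094} = \left(-45536\right) \frac{1}{24094} = - \frac{22768}{12047}$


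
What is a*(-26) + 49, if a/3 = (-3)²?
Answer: -653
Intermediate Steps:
a = 27 (a = 3*(-3)² = 3*9 = 27)
a*(-26) + 49 = 27*(-26) + 49 = -702 + 49 = -653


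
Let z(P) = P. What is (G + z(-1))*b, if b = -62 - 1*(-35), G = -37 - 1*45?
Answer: 2241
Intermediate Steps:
G = -82 (G = -37 - 45 = -82)
b = -27 (b = -62 + 35 = -27)
(G + z(-1))*b = (-82 - 1)*(-27) = -83*(-27) = 2241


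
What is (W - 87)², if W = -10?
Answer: 9409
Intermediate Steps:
(W - 87)² = (-10 - 87)² = (-97)² = 9409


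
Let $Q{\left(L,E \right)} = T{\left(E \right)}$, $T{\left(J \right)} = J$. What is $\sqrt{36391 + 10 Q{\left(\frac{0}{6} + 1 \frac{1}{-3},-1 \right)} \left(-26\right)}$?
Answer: $\sqrt{36651} \approx 191.44$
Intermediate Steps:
$Q{\left(L,E \right)} = E$
$\sqrt{36391 + 10 Q{\left(\frac{0}{6} + 1 \frac{1}{-3},-1 \right)} \left(-26\right)} = \sqrt{36391 + 10 \left(-1\right) \left(-26\right)} = \sqrt{36391 - -260} = \sqrt{36391 + 260} = \sqrt{36651}$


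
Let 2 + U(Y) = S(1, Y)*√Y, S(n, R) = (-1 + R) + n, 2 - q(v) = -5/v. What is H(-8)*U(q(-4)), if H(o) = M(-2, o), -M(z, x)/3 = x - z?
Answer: -36 + 27*√3/4 ≈ -24.309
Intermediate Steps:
q(v) = 2 + 5/v (q(v) = 2 - (-5)/v = 2 + 5/v)
M(z, x) = -3*x + 3*z (M(z, x) = -3*(x - z) = -3*x + 3*z)
H(o) = -6 - 3*o (H(o) = -3*o + 3*(-2) = -3*o - 6 = -6 - 3*o)
S(n, R) = -1 + R + n
U(Y) = -2 + Y^(3/2) (U(Y) = -2 + (-1 + Y + 1)*√Y = -2 + Y*√Y = -2 + Y^(3/2))
H(-8)*U(q(-4)) = (-6 - 3*(-8))*(-2 + (2 + 5/(-4))^(3/2)) = (-6 + 24)*(-2 + (2 + 5*(-¼))^(3/2)) = 18*(-2 + (2 - 5/4)^(3/2)) = 18*(-2 + (¾)^(3/2)) = 18*(-2 + 3*√3/8) = -36 + 27*√3/4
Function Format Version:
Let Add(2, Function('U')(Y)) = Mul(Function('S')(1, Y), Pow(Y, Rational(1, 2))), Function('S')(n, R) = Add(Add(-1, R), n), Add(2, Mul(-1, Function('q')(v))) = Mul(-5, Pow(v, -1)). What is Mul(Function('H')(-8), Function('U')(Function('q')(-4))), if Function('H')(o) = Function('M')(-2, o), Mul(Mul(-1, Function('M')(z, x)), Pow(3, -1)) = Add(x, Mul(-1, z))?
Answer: Add(-36, Mul(Rational(27, 4), Pow(3, Rational(1, 2)))) ≈ -24.309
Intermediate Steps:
Function('q')(v) = Add(2, Mul(5, Pow(v, -1))) (Function('q')(v) = Add(2, Mul(-1, Mul(-5, Pow(v, -1)))) = Add(2, Mul(5, Pow(v, -1))))
Function('M')(z, x) = Add(Mul(-3, x), Mul(3, z)) (Function('M')(z, x) = Mul(-3, Add(x, Mul(-1, z))) = Add(Mul(-3, x), Mul(3, z)))
Function('H')(o) = Add(-6, Mul(-3, o)) (Function('H')(o) = Add(Mul(-3, o), Mul(3, -2)) = Add(Mul(-3, o), -6) = Add(-6, Mul(-3, o)))
Function('S')(n, R) = Add(-1, R, n)
Function('U')(Y) = Add(-2, Pow(Y, Rational(3, 2))) (Function('U')(Y) = Add(-2, Mul(Add(-1, Y, 1), Pow(Y, Rational(1, 2)))) = Add(-2, Mul(Y, Pow(Y, Rational(1, 2)))) = Add(-2, Pow(Y, Rational(3, 2))))
Mul(Function('H')(-8), Function('U')(Function('q')(-4))) = Mul(Add(-6, Mul(-3, -8)), Add(-2, Pow(Add(2, Mul(5, Pow(-4, -1))), Rational(3, 2)))) = Mul(Add(-6, 24), Add(-2, Pow(Add(2, Mul(5, Rational(-1, 4))), Rational(3, 2)))) = Mul(18, Add(-2, Pow(Add(2, Rational(-5, 4)), Rational(3, 2)))) = Mul(18, Add(-2, Pow(Rational(3, 4), Rational(3, 2)))) = Mul(18, Add(-2, Mul(Rational(3, 8), Pow(3, Rational(1, 2))))) = Add(-36, Mul(Rational(27, 4), Pow(3, Rational(1, 2))))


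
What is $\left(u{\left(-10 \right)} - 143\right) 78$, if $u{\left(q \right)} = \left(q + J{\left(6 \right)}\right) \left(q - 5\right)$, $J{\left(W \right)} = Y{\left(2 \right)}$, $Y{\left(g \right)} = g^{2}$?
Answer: $-4134$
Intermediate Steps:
$J{\left(W \right)} = 4$ ($J{\left(W \right)} = 2^{2} = 4$)
$u{\left(q \right)} = \left(-5 + q\right) \left(4 + q\right)$ ($u{\left(q \right)} = \left(q + 4\right) \left(q - 5\right) = \left(4 + q\right) \left(-5 + q\right) = \left(-5 + q\right) \left(4 + q\right)$)
$\left(u{\left(-10 \right)} - 143\right) 78 = \left(\left(-20 + \left(-10\right)^{2} - -10\right) - 143\right) 78 = \left(\left(-20 + 100 + 10\right) - 143\right) 78 = \left(90 - 143\right) 78 = \left(-53\right) 78 = -4134$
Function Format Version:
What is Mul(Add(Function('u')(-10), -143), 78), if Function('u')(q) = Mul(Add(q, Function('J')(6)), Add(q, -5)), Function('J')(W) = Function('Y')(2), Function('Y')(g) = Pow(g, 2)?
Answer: -4134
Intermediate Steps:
Function('J')(W) = 4 (Function('J')(W) = Pow(2, 2) = 4)
Function('u')(q) = Mul(Add(-5, q), Add(4, q)) (Function('u')(q) = Mul(Add(q, 4), Add(q, -5)) = Mul(Add(4, q), Add(-5, q)) = Mul(Add(-5, q), Add(4, q)))
Mul(Add(Function('u')(-10), -143), 78) = Mul(Add(Add(-20, Pow(-10, 2), Mul(-1, -10)), -143), 78) = Mul(Add(Add(-20, 100, 10), -143), 78) = Mul(Add(90, -143), 78) = Mul(-53, 78) = -4134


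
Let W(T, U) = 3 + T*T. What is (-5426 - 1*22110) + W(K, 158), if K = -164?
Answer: -637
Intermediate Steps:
W(T, U) = 3 + T²
(-5426 - 1*22110) + W(K, 158) = (-5426 - 1*22110) + (3 + (-164)²) = (-5426 - 22110) + (3 + 26896) = -27536 + 26899 = -637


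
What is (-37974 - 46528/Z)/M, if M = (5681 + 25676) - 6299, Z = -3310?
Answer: -2855623/1885045 ≈ -1.5149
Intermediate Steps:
M = 25058 (M = 31357 - 6299 = 25058)
(-37974 - 46528/Z)/M = (-37974 - 46528/(-3310))/25058 = (-37974 - 46528*(-1)/3310)*(1/25058) = (-37974 - 1*(-23264/1655))*(1/25058) = (-37974 + 23264/1655)*(1/25058) = -62823706/1655*1/25058 = -2855623/1885045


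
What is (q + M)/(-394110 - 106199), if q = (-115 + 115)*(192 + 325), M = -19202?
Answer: 19202/500309 ≈ 0.038380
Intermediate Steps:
q = 0 (q = 0*517 = 0)
(q + M)/(-394110 - 106199) = (0 - 19202)/(-394110 - 106199) = -19202/(-500309) = -19202*(-1/500309) = 19202/500309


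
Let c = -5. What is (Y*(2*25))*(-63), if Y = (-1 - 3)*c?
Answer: -63000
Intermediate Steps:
Y = 20 (Y = (-1 - 3)*(-5) = -4*(-5) = 20)
(Y*(2*25))*(-63) = (20*(2*25))*(-63) = (20*50)*(-63) = 1000*(-63) = -63000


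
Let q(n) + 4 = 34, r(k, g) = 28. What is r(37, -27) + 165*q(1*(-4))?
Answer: 4978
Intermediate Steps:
q(n) = 30 (q(n) = -4 + 34 = 30)
r(37, -27) + 165*q(1*(-4)) = 28 + 165*30 = 28 + 4950 = 4978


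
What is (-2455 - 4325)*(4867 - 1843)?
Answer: -20502720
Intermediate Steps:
(-2455 - 4325)*(4867 - 1843) = -6780*3024 = -20502720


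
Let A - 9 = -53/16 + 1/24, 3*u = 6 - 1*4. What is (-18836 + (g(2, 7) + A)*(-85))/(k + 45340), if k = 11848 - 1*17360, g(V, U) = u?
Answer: -930223/1911744 ≈ -0.48658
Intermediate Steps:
u = ⅔ (u = (6 - 1*4)/3 = (6 - 4)/3 = (⅓)*2 = ⅔ ≈ 0.66667)
g(V, U) = ⅔
A = 275/48 (A = 9 + (-53/16 + 1/24) = 9 - 157/48 = 275/48 ≈ 5.7292)
k = -5512 (k = 11848 - 17360 = -5512)
(-18836 + (g(2, 7) + A)*(-85))/(k + 45340) = (-18836 + (⅔ + 275/48)*(-85))/(-5512 + 45340) = (-18836 + (307/48)*(-85))/39828 = (-18836 - 26095/48)*(1/39828) = -930223/48*1/39828 = -930223/1911744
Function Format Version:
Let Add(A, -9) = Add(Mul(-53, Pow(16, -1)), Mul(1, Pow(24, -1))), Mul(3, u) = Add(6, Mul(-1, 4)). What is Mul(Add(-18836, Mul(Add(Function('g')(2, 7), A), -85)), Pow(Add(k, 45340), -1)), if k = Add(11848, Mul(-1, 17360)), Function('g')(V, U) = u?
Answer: Rational(-930223, 1911744) ≈ -0.48658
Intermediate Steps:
u = Rational(2, 3) (u = Mul(Rational(1, 3), Add(6, Mul(-1, 4))) = Mul(Rational(1, 3), Add(6, -4)) = Mul(Rational(1, 3), 2) = Rational(2, 3) ≈ 0.66667)
Function('g')(V, U) = Rational(2, 3)
A = Rational(275, 48) (A = Add(9, Add(Mul(-53, Pow(16, -1)), Mul(1, Pow(24, -1)))) = Add(9, Add(Mul(-53, Rational(1, 16)), Mul(1, Rational(1, 24)))) = Add(9, Add(Rational(-53, 16), Rational(1, 24))) = Add(9, Rational(-157, 48)) = Rational(275, 48) ≈ 5.7292)
k = -5512 (k = Add(11848, -17360) = -5512)
Mul(Add(-18836, Mul(Add(Function('g')(2, 7), A), -85)), Pow(Add(k, 45340), -1)) = Mul(Add(-18836, Mul(Add(Rational(2, 3), Rational(275, 48)), -85)), Pow(Add(-5512, 45340), -1)) = Mul(Add(-18836, Mul(Rational(307, 48), -85)), Pow(39828, -1)) = Mul(Add(-18836, Rational(-26095, 48)), Rational(1, 39828)) = Mul(Rational(-930223, 48), Rational(1, 39828)) = Rational(-930223, 1911744)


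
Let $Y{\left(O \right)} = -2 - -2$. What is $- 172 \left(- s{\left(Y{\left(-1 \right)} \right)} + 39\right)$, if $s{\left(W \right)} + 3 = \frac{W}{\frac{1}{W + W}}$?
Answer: $-7224$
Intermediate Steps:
$Y{\left(O \right)} = 0$ ($Y{\left(O \right)} = -2 + 2 = 0$)
$s{\left(W \right)} = -3 + 2 W^{2}$ ($s{\left(W \right)} = -3 + \frac{W}{\frac{1}{W + W}} = -3 + \frac{W}{\frac{1}{2 W}} = -3 + \frac{W}{\frac{1}{2} \frac{1}{W}} = -3 + W 2 W = -3 + 2 W^{2}$)
$- 172 \left(- s{\left(Y{\left(-1 \right)} \right)} + 39\right) = - 172 \left(- (-3 + 2 \cdot 0^{2}) + 39\right) = - 172 \left(- (-3 + 2 \cdot 0) + 39\right) = - 172 \left(- (-3 + 0) + 39\right) = - 172 \left(\left(-1\right) \left(-3\right) + 39\right) = - 172 \left(3 + 39\right) = \left(-172\right) 42 = -7224$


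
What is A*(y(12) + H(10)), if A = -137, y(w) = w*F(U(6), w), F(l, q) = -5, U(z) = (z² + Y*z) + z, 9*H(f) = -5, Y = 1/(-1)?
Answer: 74665/9 ≈ 8296.1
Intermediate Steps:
Y = -1
H(f) = -5/9 (H(f) = (⅑)*(-5) = -5/9)
U(z) = z² (U(z) = (z² - z) + z = z²)
y(w) = -5*w (y(w) = w*(-5) = -5*w)
A*(y(12) + H(10)) = -137*(-5*12 - 5/9) = -137*(-60 - 5/9) = -137*(-545/9) = 74665/9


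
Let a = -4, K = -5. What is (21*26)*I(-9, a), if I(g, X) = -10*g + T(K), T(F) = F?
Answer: 46410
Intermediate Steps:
I(g, X) = -5 - 10*g (I(g, X) = -10*g - 5 = -5 - 10*g)
(21*26)*I(-9, a) = (21*26)*(-5 - 10*(-9)) = 546*(-5 + 90) = 546*85 = 46410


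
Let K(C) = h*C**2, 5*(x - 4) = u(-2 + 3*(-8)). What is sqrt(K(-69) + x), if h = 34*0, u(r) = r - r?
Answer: 2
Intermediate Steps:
u(r) = 0
x = 4 (x = 4 + (1/5)*0 = 4 + 0 = 4)
h = 0
K(C) = 0 (K(C) = 0*C**2 = 0)
sqrt(K(-69) + x) = sqrt(0 + 4) = sqrt(4) = 2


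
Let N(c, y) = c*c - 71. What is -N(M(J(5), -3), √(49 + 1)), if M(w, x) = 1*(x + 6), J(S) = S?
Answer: 62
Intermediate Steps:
M(w, x) = 6 + x (M(w, x) = 1*(6 + x) = 6 + x)
N(c, y) = -71 + c² (N(c, y) = c² - 71 = -71 + c²)
-N(M(J(5), -3), √(49 + 1)) = -(-71 + (6 - 3)²) = -(-71 + 3²) = -(-71 + 9) = -1*(-62) = 62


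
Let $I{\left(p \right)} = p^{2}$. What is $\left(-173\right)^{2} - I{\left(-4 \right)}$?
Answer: $29913$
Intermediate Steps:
$\left(-173\right)^{2} - I{\left(-4 \right)} = \left(-173\right)^{2} - \left(-4\right)^{2} = 29929 - 16 = 29913$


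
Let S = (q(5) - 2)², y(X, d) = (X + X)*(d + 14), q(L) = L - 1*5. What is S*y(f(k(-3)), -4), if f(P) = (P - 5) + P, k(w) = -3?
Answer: -880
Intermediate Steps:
q(L) = -5 + L (q(L) = L - 5 = -5 + L)
f(P) = -5 + 2*P (f(P) = (-5 + P) + P = -5 + 2*P)
y(X, d) = 2*X*(14 + d) (y(X, d) = (2*X)*(14 + d) = 2*X*(14 + d))
S = 4 (S = ((-5 + 5) - 2)² = (0 - 2)² = (-2)² = 4)
S*y(f(k(-3)), -4) = 4*(2*(-5 + 2*(-3))*(14 - 4)) = 4*(2*(-5 - 6)*10) = 4*(2*(-11)*10) = 4*(-220) = -880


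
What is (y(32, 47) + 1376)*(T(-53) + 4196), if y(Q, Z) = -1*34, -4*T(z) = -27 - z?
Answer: 5622309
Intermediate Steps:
T(z) = 27/4 + z/4 (T(z) = -(-27 - z)/4 = 27/4 + z/4)
y(Q, Z) = -34
(y(32, 47) + 1376)*(T(-53) + 4196) = (-34 + 1376)*((27/4 + (¼)*(-53)) + 4196) = 1342*((27/4 - 53/4) + 4196) = 1342*(-13/2 + 4196) = 1342*(8379/2) = 5622309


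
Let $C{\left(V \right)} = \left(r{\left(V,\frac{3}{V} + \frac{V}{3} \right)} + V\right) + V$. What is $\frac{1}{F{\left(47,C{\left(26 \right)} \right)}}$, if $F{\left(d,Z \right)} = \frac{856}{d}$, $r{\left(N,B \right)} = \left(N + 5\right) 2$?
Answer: $\frac{47}{856} \approx 0.054907$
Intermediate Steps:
$r{\left(N,B \right)} = 10 + 2 N$ ($r{\left(N,B \right)} = \left(5 + N\right) 2 = 10 + 2 N$)
$C{\left(V \right)} = 10 + 4 V$ ($C{\left(V \right)} = \left(\left(10 + 2 V\right) + V\right) + V = \left(10 + 3 V\right) + V = 10 + 4 V$)
$\frac{1}{F{\left(47,C{\left(26 \right)} \right)}} = \frac{1}{856 \cdot \frac{1}{47}} = \frac{1}{\frac{856}{47}} = \frac{47}{856}$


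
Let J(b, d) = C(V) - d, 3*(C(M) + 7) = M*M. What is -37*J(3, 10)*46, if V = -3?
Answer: 23828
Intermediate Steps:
C(M) = -7 + M²/3 (C(M) = -7 + (M*M)/3 = -7 + M²/3)
J(b, d) = -4 - d (J(b, d) = (-7 + (⅓)*(-3)²) - d = (-7 + (⅓)*9) - d = (-7 + 3) - d = -4 - d)
-37*J(3, 10)*46 = -37*(-4 - 1*10)*46 = -37*(-4 - 10)*46 = -37*(-14)*46 = 518*46 = 23828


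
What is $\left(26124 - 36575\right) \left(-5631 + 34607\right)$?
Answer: $-302828176$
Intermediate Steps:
$\left(26124 - 36575\right) \left(-5631 + 34607\right) = \left(-10451\right) 28976 = -302828176$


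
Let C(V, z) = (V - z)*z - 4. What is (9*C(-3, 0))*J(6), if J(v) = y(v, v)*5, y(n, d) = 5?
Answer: -900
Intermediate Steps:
C(V, z) = -4 + z*(V - z) (C(V, z) = z*(V - z) - 4 = -4 + z*(V - z))
J(v) = 25 (J(v) = 5*5 = 25)
(9*C(-3, 0))*J(6) = (9*(-4 - 1*0² - 3*0))*25 = (9*(-4 - 1*0 + 0))*25 = (9*(-4 + 0 + 0))*25 = (9*(-4))*25 = -36*25 = -900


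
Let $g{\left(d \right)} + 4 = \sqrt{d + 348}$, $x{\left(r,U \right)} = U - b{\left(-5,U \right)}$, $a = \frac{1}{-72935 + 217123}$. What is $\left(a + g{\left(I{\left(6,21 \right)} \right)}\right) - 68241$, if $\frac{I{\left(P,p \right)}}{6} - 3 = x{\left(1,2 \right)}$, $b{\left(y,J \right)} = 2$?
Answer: $- \frac{9840110059}{144188} + \sqrt{366} \approx -68226.0$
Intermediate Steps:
$a = \frac{1}{144188} \approx 6.9354 \cdot 10^{-6}$
$x{\left(r,U \right)} = -2 + U$ ($x{\left(r,U \right)} = U - 2 = -2 + U$)
$I{\left(P,p \right)} = 18$ ($I{\left(P,p \right)} = 18 + 6 \left(-2 + 2\right) = 18 + 6 \cdot 0 = 18 + 0 = 18$)
$g{\left(d \right)} = -4 + \sqrt{348 + d}$ ($g{\left(d \right)} = -4 + \sqrt{d + 348} = -4 + \sqrt{348 + d}$)
$\left(a + g{\left(I{\left(6,21 \right)} \right)}\right) - 68241 = \left(\frac{1}{144188} - \left(4 - \sqrt{348 + 18}\right)\right) - 68241 = \left(\frac{1}{144188} - \left(4 - \sqrt{366}\right)\right) - 68241 = \left(- \frac{576751}{144188} + \sqrt{366}\right) - 68241 = - \frac{9840110059}{144188} + \sqrt{366}$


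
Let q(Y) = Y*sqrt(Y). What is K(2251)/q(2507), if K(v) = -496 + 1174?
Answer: 678*sqrt(2507)/6285049 ≈ 0.0054013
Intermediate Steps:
K(v) = 678
q(Y) = Y**(3/2)
K(2251)/q(2507) = 678/(2507**(3/2)) = 678/((2507*sqrt(2507))) = 678*(sqrt(2507)/6285049) = 678*sqrt(2507)/6285049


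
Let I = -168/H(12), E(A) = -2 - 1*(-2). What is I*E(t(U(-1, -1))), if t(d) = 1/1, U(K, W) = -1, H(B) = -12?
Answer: 0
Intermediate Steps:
t(d) = 1
E(A) = 0 (E(A) = -2 + 2 = 0)
I = 14 (I = -168/(-12) = -168*(-1/12) = 14)
I*E(t(U(-1, -1))) = 14*0 = 0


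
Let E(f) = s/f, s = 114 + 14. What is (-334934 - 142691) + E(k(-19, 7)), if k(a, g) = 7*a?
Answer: -63524253/133 ≈ -4.7763e+5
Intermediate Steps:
s = 128
E(f) = 128/f
(-334934 - 142691) + E(k(-19, 7)) = (-334934 - 142691) + 128/((7*(-19))) = -477625 + 128/(-133) = -477625 + 128*(-1/133) = -477625 - 128/133 = -63524253/133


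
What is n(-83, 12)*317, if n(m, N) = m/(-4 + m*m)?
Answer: -26311/6885 ≈ -3.8215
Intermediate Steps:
n(m, N) = m/(-4 + m²)
n(-83, 12)*317 = -83/(-4 + (-83)²)*317 = -83/(-4 + 6889)*317 = -83/6885*317 = -26311/6885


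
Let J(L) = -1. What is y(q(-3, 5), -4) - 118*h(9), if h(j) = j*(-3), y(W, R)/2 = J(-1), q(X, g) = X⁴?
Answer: 3184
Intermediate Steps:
y(W, R) = -2 (y(W, R) = 2*(-1) = -2)
h(j) = -3*j
y(q(-3, 5), -4) - 118*h(9) = -2 - (-354)*9 = -2 - 118*(-27) = -2 + 3186 = 3184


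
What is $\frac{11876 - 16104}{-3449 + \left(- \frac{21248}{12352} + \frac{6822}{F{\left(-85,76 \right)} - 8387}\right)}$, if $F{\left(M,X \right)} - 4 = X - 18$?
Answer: $\frac{754803700}{616186119} \approx 1.225$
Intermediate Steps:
$F{\left(M,X \right)} = -14 + X$ ($F{\left(M,X \right)} = 4 + \left(X - 18\right) = 4 + \left(-18 + X\right) = -14 + X$)
$\frac{11876 - 16104}{-3449 + \left(- \frac{21248}{12352} + \frac{6822}{F{\left(-85,76 \right)} - 8387}\right)} = \frac{11876 - 16104}{-3449 + \left(- \frac{21248}{12352} + \frac{6822}{\left(-14 + 76\right) - 8387}\right)} = - \frac{4228}{-3449 + \left(\left(-21248\right) \frac{1}{12352} + \frac{6822}{62 - 8387}\right)} = - \frac{4228}{-3449 - \left(\frac{332}{193} - \frac{6822}{-8325}\right)} = - \frac{4228}{-3449 + \left(- \frac{332}{193} + 6822 \left(- \frac{1}{8325}\right)\right)} = - \frac{4228}{-3449 - \frac{453394}{178525}} = - \frac{4228}{- \frac{616186119}{178525}} = \left(-4228\right) \left(- \frac{178525}{616186119}\right) = \frac{754803700}{616186119}$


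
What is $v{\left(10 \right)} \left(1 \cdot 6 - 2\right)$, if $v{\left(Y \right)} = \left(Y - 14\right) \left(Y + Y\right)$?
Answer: $-320$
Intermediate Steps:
$v{\left(Y \right)} = 2 Y \left(-14 + Y\right)$ ($v{\left(Y \right)} = \left(-14 + Y\right) 2 Y = 2 Y \left(-14 + Y\right)$)
$v{\left(10 \right)} \left(1 \cdot 6 - 2\right) = 2 \cdot 10 \left(-14 + 10\right) \left(1 \cdot 6 - 2\right) = 2 \cdot 10 \left(-4\right) \left(6 - 2\right) = \left(-80\right) 4 = -320$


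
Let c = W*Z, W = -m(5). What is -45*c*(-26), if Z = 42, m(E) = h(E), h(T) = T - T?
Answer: 0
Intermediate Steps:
h(T) = 0
m(E) = 0
W = 0 (W = -1*0 = 0)
c = 0 (c = 0*42 = 0)
-45*c*(-26) = -45*0*(-26) = 0*(-26) = 0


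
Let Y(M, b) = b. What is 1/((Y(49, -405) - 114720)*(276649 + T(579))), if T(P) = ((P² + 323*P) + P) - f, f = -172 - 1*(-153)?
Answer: -1/92043013125 ≈ -1.0864e-11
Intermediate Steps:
f = -19 (f = -172 + 153 = -19)
T(P) = 19 + P² + 324*P (T(P) = ((P² + 323*P) + P) - 1*(-19) = (P² + 324*P) + 19 = 19 + P² + 324*P)
1/((Y(49, -405) - 114720)*(276649 + T(579))) = 1/((-405 - 114720)*(276649 + (19 + 579² + 324*579))) = 1/(-115125*(276649 + (19 + 335241 + 187596))) = 1/(-115125*(276649 + 522856)) = 1/(-115125*799505) = 1/(-92043013125) = -1/92043013125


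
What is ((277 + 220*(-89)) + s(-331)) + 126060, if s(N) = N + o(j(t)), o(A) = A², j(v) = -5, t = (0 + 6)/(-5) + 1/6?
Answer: 106451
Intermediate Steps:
t = -31/30 (t = 6*(-⅕) + 1*(⅙) = -6/5 + ⅙ = -31/30 ≈ -1.0333)
s(N) = 25 + N (s(N) = N + (-5)² = N + 25 = 25 + N)
((277 + 220*(-89)) + s(-331)) + 126060 = ((277 + 220*(-89)) + (25 - 331)) + 126060 = ((277 - 19580) - 306) + 126060 = (-19303 - 306) + 126060 = -19609 + 126060 = 106451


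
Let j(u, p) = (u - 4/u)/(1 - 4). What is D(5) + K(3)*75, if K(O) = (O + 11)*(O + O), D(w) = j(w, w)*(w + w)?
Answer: 6286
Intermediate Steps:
j(u, p) = -u/3 + 4/(3*u) (j(u, p) = (u - 4/u)/(-3) = (u - 4/u)*(-⅓) = -u/3 + 4/(3*u))
D(w) = 8/3 - 2*w²/3 (D(w) = ((4 - w²)/(3*w))*(w + w) = ((4 - w²)/(3*w))*(2*w) = 8/3 - 2*w²/3)
K(O) = 2*O*(11 + O) (K(O) = (11 + O)*(2*O) = 2*O*(11 + O))
D(5) + K(3)*75 = (8/3 - ⅔*5²) + (2*3*(11 + 3))*75 = (8/3 - ⅔*25) + (2*3*14)*75 = (8/3 - 50/3) + 84*75 = -14 + 6300 = 6286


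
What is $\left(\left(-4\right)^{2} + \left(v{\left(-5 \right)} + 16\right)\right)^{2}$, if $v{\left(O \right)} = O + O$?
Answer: $484$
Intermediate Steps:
$v{\left(O \right)} = 2 O$
$\left(\left(-4\right)^{2} + \left(v{\left(-5 \right)} + 16\right)\right)^{2} = \left(\left(-4\right)^{2} + \left(2 \left(-5\right) + 16\right)\right)^{2} = \left(16 + \left(-10 + 16\right)\right)^{2} = \left(16 + 6\right)^{2} = 22^{2} = 484$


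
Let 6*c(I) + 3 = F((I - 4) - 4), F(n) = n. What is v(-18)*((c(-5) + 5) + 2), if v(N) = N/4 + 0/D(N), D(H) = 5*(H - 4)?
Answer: -39/2 ≈ -19.500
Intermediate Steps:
c(I) = -11/6 + I/6 (c(I) = -½ + ((I - 4) - 4)/6 = -½ + ((-4 + I) - 4)/6 = -½ + (-8 + I)/6 = -½ + (-4/3 + I/6) = -11/6 + I/6)
D(H) = -20 + 5*H (D(H) = 5*(-4 + H) = -20 + 5*H)
v(N) = N/4 (v(N) = N/4 + 0/(-20 + 5*N) = N*(¼) + 0 = N/4 + 0 = N/4)
v(-18)*((c(-5) + 5) + 2) = ((¼)*(-18))*(((-11/6 + (⅙)*(-5)) + 5) + 2) = -9*(((-11/6 - ⅚) + 5) + 2)/2 = -9*((-8/3 + 5) + 2)/2 = -9*(7/3 + 2)/2 = -9/2*13/3 = -39/2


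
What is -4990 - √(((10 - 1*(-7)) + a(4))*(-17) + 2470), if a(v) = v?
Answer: -4990 - √2113 ≈ -5036.0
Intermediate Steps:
-4990 - √(((10 - 1*(-7)) + a(4))*(-17) + 2470) = -4990 - √(((10 - 1*(-7)) + 4)*(-17) + 2470) = -4990 - √(((10 + 7) + 4)*(-17) + 2470) = -4990 - √((17 + 4)*(-17) + 2470) = -4990 - √(21*(-17) + 2470) = -4990 - √(-357 + 2470) = -4990 - √2113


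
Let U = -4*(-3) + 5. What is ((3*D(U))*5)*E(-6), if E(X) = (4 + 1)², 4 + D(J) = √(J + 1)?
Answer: -1500 + 1125*√2 ≈ 90.990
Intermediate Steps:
U = 17 (U = 12 + 5 = 17)
D(J) = -4 + √(1 + J) (D(J) = -4 + √(J + 1) = -4 + √(1 + J))
E(X) = 25 (E(X) = 5² = 25)
((3*D(U))*5)*E(-6) = ((3*(-4 + √(1 + 17)))*5)*25 = ((3*(-4 + √18))*5)*25 = ((3*(-4 + 3*√2))*5)*25 = ((-12 + 9*√2)*5)*25 = (-60 + 45*√2)*25 = -1500 + 1125*√2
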